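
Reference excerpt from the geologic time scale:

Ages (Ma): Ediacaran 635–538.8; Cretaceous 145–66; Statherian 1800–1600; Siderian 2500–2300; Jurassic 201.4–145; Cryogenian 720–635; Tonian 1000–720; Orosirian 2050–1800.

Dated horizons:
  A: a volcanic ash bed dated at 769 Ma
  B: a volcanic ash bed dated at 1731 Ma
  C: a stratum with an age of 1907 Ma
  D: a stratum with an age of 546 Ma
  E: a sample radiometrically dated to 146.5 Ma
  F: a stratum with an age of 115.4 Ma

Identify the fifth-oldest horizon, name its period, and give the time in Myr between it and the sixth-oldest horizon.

Sorted oldest-first by Ma: C (1907), B (1731), A (769), D (546), E (146.5), F (115.4).
The fifth oldest is E at 146.5 Ma, which lies in 201.4–145 Ma: the Jurassic.
The sixth oldest is F at 115.4 Ma; separation = |146.5 − 115.4| = 31.1 Myr.

E, in the Jurassic; 31.1 million years to F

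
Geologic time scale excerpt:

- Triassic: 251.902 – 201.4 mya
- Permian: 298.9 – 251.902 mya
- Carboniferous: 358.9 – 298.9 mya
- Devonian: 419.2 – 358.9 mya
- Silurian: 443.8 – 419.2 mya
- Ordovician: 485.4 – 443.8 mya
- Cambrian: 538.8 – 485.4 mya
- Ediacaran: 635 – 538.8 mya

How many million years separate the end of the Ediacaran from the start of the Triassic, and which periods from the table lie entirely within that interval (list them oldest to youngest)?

The Ediacaran closes at 538.8 Ma and the Triassic opens at 251.902 Ma, so the interval is 538.8 − 251.902 = 286.898 Myr.
A period fits inside if it starts at or after 538.8 Ma and ends at or before 251.902 Ma; oldest first that gives Cambrian, Ordovician, Silurian, Devonian, Carboniferous, Permian.

286.898 million years; Cambrian, Ordovician, Silurian, Devonian, Carboniferous, Permian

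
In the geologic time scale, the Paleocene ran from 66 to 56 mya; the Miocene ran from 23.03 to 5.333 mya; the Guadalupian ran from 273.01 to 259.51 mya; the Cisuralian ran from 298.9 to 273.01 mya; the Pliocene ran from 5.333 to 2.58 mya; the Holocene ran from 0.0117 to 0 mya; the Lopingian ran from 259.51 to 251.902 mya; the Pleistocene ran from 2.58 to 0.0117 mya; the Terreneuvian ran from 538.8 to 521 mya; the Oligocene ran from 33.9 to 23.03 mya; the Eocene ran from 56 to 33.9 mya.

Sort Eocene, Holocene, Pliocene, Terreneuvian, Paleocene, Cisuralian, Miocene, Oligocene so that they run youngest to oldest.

The oldest of these is Terreneuvian (starts 538.8 Ma) and the youngest is Holocene (ends 0 Ma).
In between, by decreasing start age: Cisuralian (298.9), Paleocene (66), Eocene (56), Oligocene (33.9), Miocene (23.03), Pliocene (5.333).
Listing youngest first means reversing that sequence.

Holocene → Pliocene → Miocene → Oligocene → Eocene → Paleocene → Cisuralian → Terreneuvian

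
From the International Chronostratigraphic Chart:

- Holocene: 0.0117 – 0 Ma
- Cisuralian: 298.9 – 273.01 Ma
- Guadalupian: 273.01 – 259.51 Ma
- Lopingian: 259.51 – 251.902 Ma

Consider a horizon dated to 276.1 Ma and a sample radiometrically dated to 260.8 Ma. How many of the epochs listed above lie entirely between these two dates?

0

Checking each listed span, none has both start < 276.1 Ma and end > 260.8 Ma — every epoch straddles one of the two dates or lies outside them — so the count is 0.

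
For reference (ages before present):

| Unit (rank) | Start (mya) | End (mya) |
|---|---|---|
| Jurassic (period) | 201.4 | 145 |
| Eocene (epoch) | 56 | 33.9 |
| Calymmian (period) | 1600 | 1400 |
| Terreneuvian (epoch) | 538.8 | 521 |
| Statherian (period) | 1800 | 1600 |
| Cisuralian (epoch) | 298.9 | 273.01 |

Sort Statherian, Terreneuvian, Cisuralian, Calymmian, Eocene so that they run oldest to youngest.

Statherian, Calymmian, Terreneuvian, Cisuralian, Eocene

The oldest of these is Statherian (starts 1800 Ma) and the youngest is Eocene (ends 33.9 Ma).
In between, by decreasing start age: Calymmian (1600), Terreneuvian (538.8), Cisuralian (298.9).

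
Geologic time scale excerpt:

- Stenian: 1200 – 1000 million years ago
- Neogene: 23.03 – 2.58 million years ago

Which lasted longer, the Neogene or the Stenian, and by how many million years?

Neogene: 23.03 − 2.58 = 20.45 Myr.
Stenian: 1200 − 1000 = 200 Myr.
Difference: 200 − 20.45 = 179.55 Myr, so the Stenian was longer.

Stenian, by 179.55 million years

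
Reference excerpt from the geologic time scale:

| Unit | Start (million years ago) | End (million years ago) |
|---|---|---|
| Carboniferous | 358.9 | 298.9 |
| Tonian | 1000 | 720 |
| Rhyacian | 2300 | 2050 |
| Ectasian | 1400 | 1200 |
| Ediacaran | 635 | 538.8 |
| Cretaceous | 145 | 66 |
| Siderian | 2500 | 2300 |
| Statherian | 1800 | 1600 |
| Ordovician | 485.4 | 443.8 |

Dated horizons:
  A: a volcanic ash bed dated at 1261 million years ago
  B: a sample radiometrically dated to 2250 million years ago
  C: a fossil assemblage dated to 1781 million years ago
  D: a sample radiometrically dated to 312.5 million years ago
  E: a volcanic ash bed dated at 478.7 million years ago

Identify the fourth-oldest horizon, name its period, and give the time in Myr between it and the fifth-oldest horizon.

E, in the Ordovician; 166.2 million years to D

Sorted oldest-first by Ma: B (2250), C (1781), A (1261), E (478.7), D (312.5).
The fourth oldest is E at 478.7 Ma, which lies in 485.4–443.8 Ma: the Ordovician.
The fifth oldest is D at 312.5 Ma; separation = |478.7 − 312.5| = 166.2 Myr.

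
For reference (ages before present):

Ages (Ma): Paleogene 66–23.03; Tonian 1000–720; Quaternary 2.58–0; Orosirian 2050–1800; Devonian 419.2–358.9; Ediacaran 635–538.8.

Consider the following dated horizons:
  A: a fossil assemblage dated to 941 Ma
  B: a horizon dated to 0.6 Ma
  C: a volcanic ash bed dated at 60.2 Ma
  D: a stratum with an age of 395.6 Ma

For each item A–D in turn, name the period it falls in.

A — Tonian; B — Quaternary; C — Paleogene; D — Devonian

A: 941 Ma lies in 1000–720 Ma, so Tonian.
B: 0.6 Ma lies in 2.58–0 Ma, so Quaternary.
C: 60.2 Ma lies in 66–23.03 Ma, so Paleogene.
D: 395.6 Ma lies in 419.2–358.9 Ma, so Devonian.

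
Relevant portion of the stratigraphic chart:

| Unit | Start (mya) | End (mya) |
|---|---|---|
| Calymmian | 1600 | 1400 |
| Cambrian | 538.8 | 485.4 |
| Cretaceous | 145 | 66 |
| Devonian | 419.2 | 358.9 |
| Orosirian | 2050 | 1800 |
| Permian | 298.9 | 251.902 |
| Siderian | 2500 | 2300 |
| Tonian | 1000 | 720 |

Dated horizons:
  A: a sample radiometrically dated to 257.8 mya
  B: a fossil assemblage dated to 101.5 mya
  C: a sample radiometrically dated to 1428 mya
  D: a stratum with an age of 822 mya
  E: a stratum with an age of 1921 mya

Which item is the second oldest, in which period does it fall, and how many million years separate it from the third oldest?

Sorted oldest-first by Ma: E (1921), C (1428), D (822), A (257.8), B (101.5).
The second oldest is C at 1428 Ma, which lies in 1600–1400 Ma: the Calymmian.
The third oldest is D at 822 Ma; separation = |1428 − 822| = 606 Myr.

C, in the Calymmian; 606 million years to D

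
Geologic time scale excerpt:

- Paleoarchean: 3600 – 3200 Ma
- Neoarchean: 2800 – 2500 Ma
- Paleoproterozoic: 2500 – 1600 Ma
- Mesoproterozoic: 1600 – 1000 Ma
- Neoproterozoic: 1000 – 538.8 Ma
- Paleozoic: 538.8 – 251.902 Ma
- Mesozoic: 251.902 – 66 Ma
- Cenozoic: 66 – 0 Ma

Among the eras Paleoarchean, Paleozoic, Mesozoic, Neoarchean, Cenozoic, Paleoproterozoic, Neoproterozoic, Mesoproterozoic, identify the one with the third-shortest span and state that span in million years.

Paleozoic, 286.898 million years

Start − end for each: Paleoarchean 3600 − 3200 = 400; Paleozoic 538.8 − 251.902 = 286.898; Mesozoic 251.902 − 66 = 185.902; Neoarchean 2800 − 2500 = 300; Cenozoic 66 − 0 = 66; Paleoproterozoic 2500 − 1600 = 900; Neoproterozoic 1000 − 538.8 = 461.2; Mesoproterozoic 1600 − 1000 = 600.
Ranking these from shortest: Cenozoic < Mesozoic < Paleozoic < Neoarchean < Paleoarchean < Neoproterozoic < Mesoproterozoic < Paleoproterozoic.
Position 3 in that ranking is Paleozoic, which lasted 286.898 Myr.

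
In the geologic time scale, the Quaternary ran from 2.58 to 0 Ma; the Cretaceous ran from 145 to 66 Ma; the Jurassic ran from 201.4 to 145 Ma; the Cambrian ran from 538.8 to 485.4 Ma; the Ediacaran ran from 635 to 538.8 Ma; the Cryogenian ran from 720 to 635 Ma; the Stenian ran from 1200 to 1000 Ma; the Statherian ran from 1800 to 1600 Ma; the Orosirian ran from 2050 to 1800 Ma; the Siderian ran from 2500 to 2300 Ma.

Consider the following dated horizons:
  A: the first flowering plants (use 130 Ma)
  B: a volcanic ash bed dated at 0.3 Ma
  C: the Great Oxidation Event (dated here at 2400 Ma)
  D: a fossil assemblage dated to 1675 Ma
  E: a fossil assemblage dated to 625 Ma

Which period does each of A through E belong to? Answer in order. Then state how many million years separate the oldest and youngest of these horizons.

A — Cretaceous; B — Quaternary; C — Siderian; D — Statherian; E — Ediacaran; span 2399.7 million years

Match each age against the start–end ranges in the excerpt: A = 130 Ma → Cretaceous (145–66); B = 0.3 Ma → Quaternary (2.58–0); C = 2400 Ma → Siderian (2500–2300); D = 1675 Ma → Statherian (1800–1600); E = 625 Ma → Ediacaran (635–538.8).
The largest age is 2400 Ma and the smallest is 0.3 Ma; their difference is 2399.7 Myr.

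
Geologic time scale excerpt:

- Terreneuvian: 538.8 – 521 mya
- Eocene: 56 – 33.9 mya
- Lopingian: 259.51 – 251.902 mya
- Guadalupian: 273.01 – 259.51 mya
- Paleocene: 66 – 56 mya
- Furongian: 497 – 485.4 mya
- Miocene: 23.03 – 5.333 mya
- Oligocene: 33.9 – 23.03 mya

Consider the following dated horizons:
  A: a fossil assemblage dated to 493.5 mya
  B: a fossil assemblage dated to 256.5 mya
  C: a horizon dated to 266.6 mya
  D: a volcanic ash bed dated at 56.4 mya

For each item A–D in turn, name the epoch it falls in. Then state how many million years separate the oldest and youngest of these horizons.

A — Furongian; B — Lopingian; C — Guadalupian; D — Paleocene; span 437.1 million years

A: 493.5 Ma lies in 497–485.4 Ma, so Furongian.
B: 256.5 Ma lies in 259.51–251.902 Ma, so Lopingian.
C: 266.6 Ma lies in 273.01–259.51 Ma, so Guadalupian.
D: 56.4 Ma lies in 66–56 Ma, so Paleocene.
Oldest = 493.5 Ma, youngest = 56.4 Ma → span 437.1 Myr.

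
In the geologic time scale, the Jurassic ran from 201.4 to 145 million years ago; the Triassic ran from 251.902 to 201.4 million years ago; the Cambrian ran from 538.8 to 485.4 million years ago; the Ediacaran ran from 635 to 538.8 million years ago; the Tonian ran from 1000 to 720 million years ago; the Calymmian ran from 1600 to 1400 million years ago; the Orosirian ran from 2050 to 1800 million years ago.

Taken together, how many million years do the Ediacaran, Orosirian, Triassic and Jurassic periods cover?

453.102 million years

Duration is start − end for each: (635 − 538.8) + (2050 − 1800) + (251.902 − 201.4) + (201.4 − 145).
That is 96.2 + 250 + 50.502 + 56.4, which totals 453.102 million years.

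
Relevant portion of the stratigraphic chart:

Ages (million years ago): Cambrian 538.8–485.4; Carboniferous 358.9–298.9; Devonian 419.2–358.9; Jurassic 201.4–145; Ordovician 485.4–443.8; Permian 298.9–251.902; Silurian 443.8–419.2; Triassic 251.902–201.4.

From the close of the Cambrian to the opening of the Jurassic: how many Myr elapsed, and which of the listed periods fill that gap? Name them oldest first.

284 million years; Ordovician, Silurian, Devonian, Carboniferous, Permian, Triassic

The Cambrian closes at 485.4 Ma and the Jurassic opens at 201.4 Ma, so the interval is 485.4 − 201.4 = 284 Myr.
A period fits inside if it starts at or after 485.4 Ma and ends at or before 201.4 Ma; oldest first that gives Ordovician, Silurian, Devonian, Carboniferous, Permian, Triassic.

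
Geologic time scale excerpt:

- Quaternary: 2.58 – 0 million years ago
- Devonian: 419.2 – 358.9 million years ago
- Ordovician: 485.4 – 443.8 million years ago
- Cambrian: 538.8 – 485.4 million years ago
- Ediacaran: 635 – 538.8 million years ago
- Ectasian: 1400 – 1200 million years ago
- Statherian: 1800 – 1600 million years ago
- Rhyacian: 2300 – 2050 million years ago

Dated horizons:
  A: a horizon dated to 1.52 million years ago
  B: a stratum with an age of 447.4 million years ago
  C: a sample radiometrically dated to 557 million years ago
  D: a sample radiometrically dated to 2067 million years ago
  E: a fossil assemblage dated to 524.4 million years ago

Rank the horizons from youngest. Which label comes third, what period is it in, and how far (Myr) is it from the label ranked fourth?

E, in the Cambrian; 32.6 million years to C

Sorted youngest-first by Ma: A (1.52), B (447.4), E (524.4), C (557), D (2067).
The third youngest is E at 524.4 Ma, which lies in 538.8–485.4 Ma: the Cambrian.
The fourth youngest is C at 557 Ma; separation = |524.4 − 557| = 32.6 Myr.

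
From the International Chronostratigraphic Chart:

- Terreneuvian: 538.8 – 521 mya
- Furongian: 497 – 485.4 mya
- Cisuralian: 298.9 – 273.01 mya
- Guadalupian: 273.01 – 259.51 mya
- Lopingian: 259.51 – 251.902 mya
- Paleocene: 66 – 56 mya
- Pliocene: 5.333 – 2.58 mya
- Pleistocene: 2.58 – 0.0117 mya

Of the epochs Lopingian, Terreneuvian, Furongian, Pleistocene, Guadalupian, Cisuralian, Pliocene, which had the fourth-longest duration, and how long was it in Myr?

Furongian, 11.6 million years

Durations: Lopingian 7.608; Terreneuvian 17.8; Furongian 11.6; Pleistocene 2.5683; Guadalupian 13.5; Cisuralian 25.89; Pliocene 2.753 Myr.
Sorted longest-first: Cisuralian (25.89), Terreneuvian (17.8), Guadalupian (13.5), Furongian (11.6), Lopingian (7.608), Pliocene (2.753), Pleistocene (2.5683).
The fourth longest is Furongian at 11.6 Myr.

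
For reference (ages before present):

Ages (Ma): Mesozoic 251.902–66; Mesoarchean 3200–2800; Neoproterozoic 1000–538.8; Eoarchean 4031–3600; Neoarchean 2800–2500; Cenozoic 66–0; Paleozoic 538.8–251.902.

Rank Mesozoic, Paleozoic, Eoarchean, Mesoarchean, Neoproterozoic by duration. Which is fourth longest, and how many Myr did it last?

Start − end for each: Mesozoic 251.902 − 66 = 185.902; Paleozoic 538.8 − 251.902 = 286.898; Eoarchean 4031 − 3600 = 431; Mesoarchean 3200 − 2800 = 400; Neoproterozoic 1000 − 538.8 = 461.2.
Ranking these from longest: Neoproterozoic > Eoarchean > Mesoarchean > Paleozoic > Mesozoic.
Position 4 in that ranking is Paleozoic, which lasted 286.898 Myr.

Paleozoic, 286.898 million years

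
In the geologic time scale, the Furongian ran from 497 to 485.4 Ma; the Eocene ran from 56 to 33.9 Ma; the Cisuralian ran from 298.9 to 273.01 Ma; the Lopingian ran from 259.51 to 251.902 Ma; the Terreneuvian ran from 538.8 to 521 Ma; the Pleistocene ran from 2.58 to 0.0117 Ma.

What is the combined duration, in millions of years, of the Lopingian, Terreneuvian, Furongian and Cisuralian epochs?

62.898 million years

Each duration: Lopingian = 7.608; Terreneuvian = 17.8; Furongian = 11.6; Cisuralian = 25.89.
Sum: 7.608 + 17.8 + 11.6 + 25.89 = 62.898 Myr.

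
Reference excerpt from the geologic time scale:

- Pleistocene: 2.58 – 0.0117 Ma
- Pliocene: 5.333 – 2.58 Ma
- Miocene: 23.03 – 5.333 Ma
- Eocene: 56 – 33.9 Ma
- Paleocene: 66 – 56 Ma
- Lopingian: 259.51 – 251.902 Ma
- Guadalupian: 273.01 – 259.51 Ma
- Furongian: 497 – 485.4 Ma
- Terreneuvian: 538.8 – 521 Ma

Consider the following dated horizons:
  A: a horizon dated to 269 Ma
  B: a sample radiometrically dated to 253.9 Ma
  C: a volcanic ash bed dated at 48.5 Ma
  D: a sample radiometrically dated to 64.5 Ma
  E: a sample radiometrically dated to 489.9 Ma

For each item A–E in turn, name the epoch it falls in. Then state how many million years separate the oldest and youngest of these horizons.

A — Guadalupian; B — Lopingian; C — Eocene; D — Paleocene; E — Furongian; span 441.4 million years

A: 269 Ma lies in 273.01–259.51 Ma, so Guadalupian.
B: 253.9 Ma lies in 259.51–251.902 Ma, so Lopingian.
C: 48.5 Ma lies in 56–33.9 Ma, so Eocene.
D: 64.5 Ma lies in 66–56 Ma, so Paleocene.
E: 489.9 Ma lies in 497–485.4 Ma, so Furongian.
Oldest = 489.9 Ma, youngest = 48.5 Ma → span 441.4 Myr.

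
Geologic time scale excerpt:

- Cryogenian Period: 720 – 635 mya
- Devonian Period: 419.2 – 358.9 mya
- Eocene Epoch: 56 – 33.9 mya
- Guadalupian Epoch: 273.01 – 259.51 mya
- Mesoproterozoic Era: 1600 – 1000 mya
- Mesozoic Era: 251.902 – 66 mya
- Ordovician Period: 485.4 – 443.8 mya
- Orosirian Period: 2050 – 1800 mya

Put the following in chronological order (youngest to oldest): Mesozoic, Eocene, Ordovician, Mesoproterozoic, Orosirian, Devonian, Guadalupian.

Eocene, Mesozoic, Guadalupian, Devonian, Ordovician, Mesoproterozoic, Orosirian

Sorting by start age (ascending Ma, since larger Ma = older): Eocene began 56, Mesozoic began 251.902, Guadalupian began 273.01, Devonian began 419.2, Ordovician began 485.4, Mesoproterozoic began 1600, Orosirian began 2050.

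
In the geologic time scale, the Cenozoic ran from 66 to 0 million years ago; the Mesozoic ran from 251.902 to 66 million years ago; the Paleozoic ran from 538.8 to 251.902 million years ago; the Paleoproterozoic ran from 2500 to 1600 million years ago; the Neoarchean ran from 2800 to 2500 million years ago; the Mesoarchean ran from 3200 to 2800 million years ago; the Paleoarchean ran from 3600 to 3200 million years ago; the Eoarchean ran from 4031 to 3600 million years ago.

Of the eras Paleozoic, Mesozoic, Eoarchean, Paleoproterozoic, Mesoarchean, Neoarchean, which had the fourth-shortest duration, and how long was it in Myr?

Durations: Paleozoic 286.898; Mesozoic 185.902; Eoarchean 431; Paleoproterozoic 900; Mesoarchean 400; Neoarchean 300 Myr.
Sorted shortest-first: Mesozoic (185.902), Paleozoic (286.898), Neoarchean (300), Mesoarchean (400), Eoarchean (431), Paleoproterozoic (900).
The fourth shortest is Mesoarchean at 400 Myr.

Mesoarchean, 400 million years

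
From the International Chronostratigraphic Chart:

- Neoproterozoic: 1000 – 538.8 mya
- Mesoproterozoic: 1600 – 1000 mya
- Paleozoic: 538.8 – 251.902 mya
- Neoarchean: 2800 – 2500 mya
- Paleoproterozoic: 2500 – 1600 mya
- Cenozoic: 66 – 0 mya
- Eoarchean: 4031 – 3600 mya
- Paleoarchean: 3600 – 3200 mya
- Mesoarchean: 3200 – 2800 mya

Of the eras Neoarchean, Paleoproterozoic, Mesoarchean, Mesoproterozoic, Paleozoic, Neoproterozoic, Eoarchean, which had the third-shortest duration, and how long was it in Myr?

Durations: Neoarchean 300; Paleoproterozoic 900; Mesoarchean 400; Mesoproterozoic 600; Paleozoic 286.898; Neoproterozoic 461.2; Eoarchean 431 Myr.
Sorted shortest-first: Paleozoic (286.898), Neoarchean (300), Mesoarchean (400), Eoarchean (431), Neoproterozoic (461.2), Mesoproterozoic (600), Paleoproterozoic (900).
The third shortest is Mesoarchean at 400 Myr.

Mesoarchean, 400 million years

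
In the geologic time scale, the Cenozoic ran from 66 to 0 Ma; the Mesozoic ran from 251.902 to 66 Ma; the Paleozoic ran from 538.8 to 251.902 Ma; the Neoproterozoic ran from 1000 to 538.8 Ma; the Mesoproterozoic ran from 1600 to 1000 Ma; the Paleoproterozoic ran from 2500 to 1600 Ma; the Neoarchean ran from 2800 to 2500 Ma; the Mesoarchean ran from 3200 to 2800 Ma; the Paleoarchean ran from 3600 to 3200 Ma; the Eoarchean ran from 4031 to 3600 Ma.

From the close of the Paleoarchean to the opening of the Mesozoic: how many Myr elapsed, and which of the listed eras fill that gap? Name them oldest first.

2948.098 million years; Mesoarchean, Neoarchean, Paleoproterozoic, Mesoproterozoic, Neoproterozoic, Paleozoic

End of Paleoarchean = 3200 Ma; start of Mesozoic = 251.902 Ma.
Gap = 3200 − 251.902 = 2948.098 Myr.
Eras wholly inside 3200–251.902 Ma: Mesoarchean (3200–2800), Neoarchean (2800–2500), Paleoproterozoic (2500–1600), Mesoproterozoic (1600–1000), Neoproterozoic (1000–538.8), Paleozoic (538.8–251.902).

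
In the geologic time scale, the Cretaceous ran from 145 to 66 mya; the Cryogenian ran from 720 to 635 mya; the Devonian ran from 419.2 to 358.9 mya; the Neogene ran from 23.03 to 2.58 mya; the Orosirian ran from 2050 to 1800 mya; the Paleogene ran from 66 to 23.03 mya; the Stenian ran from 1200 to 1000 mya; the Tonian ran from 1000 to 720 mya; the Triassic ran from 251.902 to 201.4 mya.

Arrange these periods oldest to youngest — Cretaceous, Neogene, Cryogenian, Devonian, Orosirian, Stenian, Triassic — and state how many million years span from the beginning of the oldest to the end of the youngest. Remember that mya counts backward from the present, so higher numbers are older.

Orosirian → Stenian → Cryogenian → Devonian → Triassic → Cretaceous → Neogene; total span 2047.42 Myr

Start ages (Ma): Orosirian 2050, Stenian 1200, Cryogenian 720, Devonian 419.2, Triassic 251.902, Cretaceous 145, Neogene 23.03.
Ordered oldest to youngest: Orosirian, Stenian, Cryogenian, Devonian, Triassic, Cretaceous, Neogene.
Span = 2050 − 2.58 = 2047.42 Myr.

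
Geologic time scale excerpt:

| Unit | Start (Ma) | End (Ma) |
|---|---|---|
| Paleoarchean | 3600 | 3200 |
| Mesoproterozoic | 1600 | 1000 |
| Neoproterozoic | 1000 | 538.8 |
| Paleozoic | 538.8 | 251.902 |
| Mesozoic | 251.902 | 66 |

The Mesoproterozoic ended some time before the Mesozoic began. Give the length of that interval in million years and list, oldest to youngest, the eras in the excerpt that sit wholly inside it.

The Mesoproterozoic closes at 1000 Ma and the Mesozoic opens at 251.902 Ma, so the interval is 1000 − 251.902 = 748.098 Myr.
An era fits inside if it starts at or after 1000 Ma and ends at or before 251.902 Ma; oldest first that gives Neoproterozoic, Paleozoic.

748.098 million years; Neoproterozoic, Paleozoic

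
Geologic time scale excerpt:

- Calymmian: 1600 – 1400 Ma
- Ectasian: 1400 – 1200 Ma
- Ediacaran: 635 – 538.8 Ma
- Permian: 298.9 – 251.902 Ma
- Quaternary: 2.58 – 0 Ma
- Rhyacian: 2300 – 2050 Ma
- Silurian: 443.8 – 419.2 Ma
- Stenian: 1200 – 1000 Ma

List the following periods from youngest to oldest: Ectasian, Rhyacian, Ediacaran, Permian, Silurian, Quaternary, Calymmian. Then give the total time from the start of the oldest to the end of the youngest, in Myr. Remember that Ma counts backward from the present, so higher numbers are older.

Quaternary → Permian → Silurian → Ediacaran → Ectasian → Calymmian → Rhyacian; total span 2300 Myr

Start ages (Ma): Rhyacian 2300, Calymmian 1600, Ectasian 1400, Ediacaran 635, Silurian 443.8, Permian 298.9, Quaternary 2.58.
Ordered youngest to oldest: Quaternary, Permian, Silurian, Ediacaran, Ectasian, Calymmian, Rhyacian.
Span = 2300 − 0 = 2300 Myr.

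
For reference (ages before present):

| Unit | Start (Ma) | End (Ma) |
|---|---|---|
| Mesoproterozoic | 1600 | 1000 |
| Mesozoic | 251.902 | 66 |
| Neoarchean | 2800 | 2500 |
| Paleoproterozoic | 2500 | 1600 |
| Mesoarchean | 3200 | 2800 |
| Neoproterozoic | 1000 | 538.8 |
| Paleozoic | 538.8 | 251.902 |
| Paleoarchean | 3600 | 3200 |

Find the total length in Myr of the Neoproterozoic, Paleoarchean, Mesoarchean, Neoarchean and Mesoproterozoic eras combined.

Duration is start − end for each: (1000 − 538.8) + (3600 − 3200) + (3200 − 2800) + (2800 − 2500) + (1600 − 1000).
That is 461.2 + 400 + 400 + 300 + 600, which totals 2161.2 million years.

2161.2 million years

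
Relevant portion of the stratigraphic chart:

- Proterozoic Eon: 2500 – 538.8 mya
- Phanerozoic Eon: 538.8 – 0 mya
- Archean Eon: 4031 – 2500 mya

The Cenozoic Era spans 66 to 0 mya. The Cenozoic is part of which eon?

Phanerozoic

The Cenozoic (66–0 Ma) lies entirely within 538.8–0 Ma, the Phanerozoic Eon.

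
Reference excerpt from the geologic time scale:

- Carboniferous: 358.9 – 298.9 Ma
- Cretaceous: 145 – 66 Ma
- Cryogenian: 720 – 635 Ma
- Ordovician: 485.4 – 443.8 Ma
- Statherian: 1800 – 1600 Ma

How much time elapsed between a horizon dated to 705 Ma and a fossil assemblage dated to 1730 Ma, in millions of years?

1025 million years

1730 − 705 = 1025 million years.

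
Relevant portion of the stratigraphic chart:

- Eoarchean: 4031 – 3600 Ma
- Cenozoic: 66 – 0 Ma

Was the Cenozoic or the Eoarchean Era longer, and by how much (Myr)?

Eoarchean, by 365 million years

Cenozoic: 66 − 0 = 66 Myr.
Eoarchean: 4031 − 3600 = 431 Myr.
Difference: 431 − 66 = 365 Myr, so the Eoarchean was longer.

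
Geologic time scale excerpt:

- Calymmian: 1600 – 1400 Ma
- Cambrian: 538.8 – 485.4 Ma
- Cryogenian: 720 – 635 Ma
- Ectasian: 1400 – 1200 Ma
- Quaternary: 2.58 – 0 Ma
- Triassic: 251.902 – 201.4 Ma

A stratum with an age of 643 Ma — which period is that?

643 Ma lies between 720 and 635 Ma, so it falls in the Cryogenian.

Cryogenian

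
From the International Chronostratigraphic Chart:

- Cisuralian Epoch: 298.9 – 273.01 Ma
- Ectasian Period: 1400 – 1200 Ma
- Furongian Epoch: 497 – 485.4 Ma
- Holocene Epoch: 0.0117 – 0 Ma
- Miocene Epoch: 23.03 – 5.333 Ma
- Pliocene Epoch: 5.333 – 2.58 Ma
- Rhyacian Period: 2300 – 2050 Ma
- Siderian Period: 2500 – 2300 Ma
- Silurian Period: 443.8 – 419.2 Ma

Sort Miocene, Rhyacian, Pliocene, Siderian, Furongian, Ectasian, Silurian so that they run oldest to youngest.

Siderian → Rhyacian → Ectasian → Furongian → Silurian → Miocene → Pliocene

Sorting by start age (descending Ma, since larger Ma = older): Siderian began 2500, Rhyacian began 2300, Ectasian began 1400, Furongian began 497, Silurian began 443.8, Miocene began 23.03, Pliocene began 5.333.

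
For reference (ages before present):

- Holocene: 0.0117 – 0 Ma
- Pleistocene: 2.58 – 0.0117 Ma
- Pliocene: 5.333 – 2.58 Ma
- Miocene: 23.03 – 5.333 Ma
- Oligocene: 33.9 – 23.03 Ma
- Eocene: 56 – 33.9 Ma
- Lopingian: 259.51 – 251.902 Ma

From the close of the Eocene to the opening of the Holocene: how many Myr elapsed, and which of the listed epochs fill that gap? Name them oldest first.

End of Eocene = 33.9 Ma; start of Holocene = 0.0117 Ma.
Gap = 33.9 − 0.0117 = 33.8883 Myr.
Epochs wholly inside 33.9–0.0117 Ma: Oligocene (33.9–23.03), Miocene (23.03–5.333), Pliocene (5.333–2.58), Pleistocene (2.58–0.0117).

33.8883 million years; Oligocene, Miocene, Pliocene, Pleistocene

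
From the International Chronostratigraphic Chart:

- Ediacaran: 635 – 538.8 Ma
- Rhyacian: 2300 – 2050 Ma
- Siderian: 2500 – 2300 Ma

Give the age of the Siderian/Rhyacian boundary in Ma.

2300 Ma

The Siderian ends and the Rhyacian begins at 2300 Ma.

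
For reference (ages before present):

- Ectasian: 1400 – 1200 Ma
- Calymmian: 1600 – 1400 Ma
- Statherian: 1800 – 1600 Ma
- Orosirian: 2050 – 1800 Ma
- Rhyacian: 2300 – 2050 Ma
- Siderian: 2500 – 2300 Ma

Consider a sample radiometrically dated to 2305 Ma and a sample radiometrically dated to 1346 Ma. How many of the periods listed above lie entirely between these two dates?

The older date is 2305 Ma and the younger is 1346 Ma.
Periods with start < 2305 and end > 1346 Ma: Rhyacian (2300–2050), Orosirian (2050–1800), Statherian (1800–1600), Calymmian (1600–1400).
That is 4 complete periods.

4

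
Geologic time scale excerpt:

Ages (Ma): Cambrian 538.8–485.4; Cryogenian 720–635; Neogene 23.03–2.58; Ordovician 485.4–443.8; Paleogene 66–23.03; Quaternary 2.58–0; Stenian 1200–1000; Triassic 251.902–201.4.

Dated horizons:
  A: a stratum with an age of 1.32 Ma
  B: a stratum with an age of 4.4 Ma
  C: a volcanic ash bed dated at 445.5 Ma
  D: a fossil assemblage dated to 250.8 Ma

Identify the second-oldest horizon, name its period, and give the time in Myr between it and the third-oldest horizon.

D, in the Triassic; 246.4 million years to B

Larger Ma means older, so oldest first: C 445.5 > D 250.8 > B 4.4 > A 1.32.
Counting 2 along gives D (250.8 Ma); the excerpt puts that inside the Triassic, 251.902–201.4 Ma.
Next in line is B (4.4 Ma), and 250.8 − 4.4 = 246.4 Myr.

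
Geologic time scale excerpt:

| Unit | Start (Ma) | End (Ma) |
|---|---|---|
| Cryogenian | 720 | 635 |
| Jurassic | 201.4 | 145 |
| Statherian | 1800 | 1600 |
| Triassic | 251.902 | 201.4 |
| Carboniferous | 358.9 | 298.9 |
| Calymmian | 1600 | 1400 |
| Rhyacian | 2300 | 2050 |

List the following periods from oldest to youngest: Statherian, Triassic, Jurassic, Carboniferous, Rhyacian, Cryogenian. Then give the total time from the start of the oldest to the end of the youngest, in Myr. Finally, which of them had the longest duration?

Start ages (Ma): Rhyacian 2300, Statherian 1800, Cryogenian 720, Carboniferous 358.9, Triassic 251.902, Jurassic 201.4.
Ordered oldest to youngest: Rhyacian, Statherian, Cryogenian, Carboniferous, Triassic, Jurassic.
Span = 2300 − 145 = 2155 Myr.
Durations: Cryogenian 85, Carboniferous 60, Rhyacian 250, Statherian 200, Triassic 50.502, Jurassic 56.4 → longest is Rhyacian (250 Myr).

Rhyacian → Statherian → Cryogenian → Carboniferous → Triassic → Jurassic; total span 2155 Myr; longest is Rhyacian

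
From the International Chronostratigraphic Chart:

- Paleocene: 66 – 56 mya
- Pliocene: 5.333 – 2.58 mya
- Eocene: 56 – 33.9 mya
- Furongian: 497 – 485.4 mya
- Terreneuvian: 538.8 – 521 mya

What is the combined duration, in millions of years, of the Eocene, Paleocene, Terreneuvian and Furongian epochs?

Duration is start − end for each: (56 − 33.9) + (66 − 56) + (538.8 − 521) + (497 − 485.4).
That is 22.1 + 10 + 17.8 + 11.6, which totals 61.5 million years.

61.5 million years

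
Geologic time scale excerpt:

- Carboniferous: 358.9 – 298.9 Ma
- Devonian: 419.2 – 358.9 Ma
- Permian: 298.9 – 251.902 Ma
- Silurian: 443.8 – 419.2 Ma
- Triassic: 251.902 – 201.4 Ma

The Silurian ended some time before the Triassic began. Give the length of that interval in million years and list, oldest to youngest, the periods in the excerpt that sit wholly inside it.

End of Silurian = 419.2 Ma; start of Triassic = 251.902 Ma.
Gap = 419.2 − 251.902 = 167.298 Myr.
Periods wholly inside 419.2–251.902 Ma: Devonian (419.2–358.9), Carboniferous (358.9–298.9), Permian (298.9–251.902).

167.298 million years; Devonian, Carboniferous, Permian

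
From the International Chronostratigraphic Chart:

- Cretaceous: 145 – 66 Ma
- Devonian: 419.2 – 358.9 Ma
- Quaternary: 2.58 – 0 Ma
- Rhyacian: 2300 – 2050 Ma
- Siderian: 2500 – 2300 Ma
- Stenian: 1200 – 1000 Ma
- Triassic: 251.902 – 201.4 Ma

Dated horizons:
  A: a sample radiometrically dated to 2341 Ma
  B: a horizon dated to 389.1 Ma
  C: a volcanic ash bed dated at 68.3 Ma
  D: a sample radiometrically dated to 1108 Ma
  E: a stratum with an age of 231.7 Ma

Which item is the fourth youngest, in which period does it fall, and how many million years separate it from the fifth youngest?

Smaller Ma means younger, so youngest first: C 68.3 < E 231.7 < B 389.1 < D 1108 < A 2341.
Counting 4 along gives D (1108 Ma); the excerpt puts that inside the Stenian, 1200–1000 Ma.
Next in line is A (2341 Ma), and 2341 − 1108 = 1233 Myr.

D, in the Stenian; 1233 million years to A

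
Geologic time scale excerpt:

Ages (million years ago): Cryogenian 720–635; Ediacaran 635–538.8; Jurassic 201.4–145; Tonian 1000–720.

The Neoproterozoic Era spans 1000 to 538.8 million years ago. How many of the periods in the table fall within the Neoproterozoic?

Periods inside 1000–538.8 Ma: Tonian, Cryogenian, Ediacaran — 3 in total.

3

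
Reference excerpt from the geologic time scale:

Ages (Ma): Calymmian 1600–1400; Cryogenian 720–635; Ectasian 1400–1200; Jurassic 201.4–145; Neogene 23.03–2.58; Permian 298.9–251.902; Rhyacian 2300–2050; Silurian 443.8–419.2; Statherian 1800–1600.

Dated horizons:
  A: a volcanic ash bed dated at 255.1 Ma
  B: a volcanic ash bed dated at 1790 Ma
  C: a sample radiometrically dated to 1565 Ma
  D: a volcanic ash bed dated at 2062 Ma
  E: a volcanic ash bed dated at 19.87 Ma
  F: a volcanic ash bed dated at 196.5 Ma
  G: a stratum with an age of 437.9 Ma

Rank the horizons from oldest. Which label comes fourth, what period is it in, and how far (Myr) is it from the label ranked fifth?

Larger Ma means older, so oldest first: D 2062 > B 1790 > C 1565 > G 437.9 > A 255.1 > F 196.5 > E 19.87.
Counting 4 along gives G (437.9 Ma); the excerpt puts that inside the Silurian, 443.8–419.2 Ma.
Next in line is A (255.1 Ma), and 437.9 − 255.1 = 182.8 Myr.

G, in the Silurian; 182.8 million years to A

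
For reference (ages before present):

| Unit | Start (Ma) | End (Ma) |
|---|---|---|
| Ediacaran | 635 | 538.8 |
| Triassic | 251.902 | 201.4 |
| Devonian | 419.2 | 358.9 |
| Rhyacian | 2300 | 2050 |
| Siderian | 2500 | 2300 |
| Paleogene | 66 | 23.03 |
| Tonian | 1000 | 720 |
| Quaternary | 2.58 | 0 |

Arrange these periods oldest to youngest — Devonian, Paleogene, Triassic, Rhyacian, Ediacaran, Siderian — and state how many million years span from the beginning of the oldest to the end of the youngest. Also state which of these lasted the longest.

Siderian, Rhyacian, Ediacaran, Devonian, Triassic, Paleogene; total span 2476.97 Myr; longest is Rhyacian

From the excerpt: Devonian 419.2–358.9; Paleogene 66–23.03; Triassic 251.902–201.4; Rhyacian 2300–2050; Ediacaran 635–538.8; Siderian 2500–2300 (Ma).
Larger Ma is earlier, so the oldest is Siderian and the youngest is Paleogene; oldest to youngest: Siderian, Rhyacian, Ediacaran, Devonian, Triassic, Paleogene.
Oldest start 2500 minus youngest end 23.03 gives 2476.97 Myr overall.
Individual lengths (start − end): Siderian 200; Paleogene 42.97; Triassic 50.502; Rhyacian 250; Devonian 60.3; Ediacaran 96.2. The largest is Rhyacian at 250 Myr.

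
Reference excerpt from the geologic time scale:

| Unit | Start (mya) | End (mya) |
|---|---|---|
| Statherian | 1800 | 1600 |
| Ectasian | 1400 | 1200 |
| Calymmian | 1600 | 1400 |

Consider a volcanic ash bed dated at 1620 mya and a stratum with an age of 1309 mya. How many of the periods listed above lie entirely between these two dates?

1

1620 Ma sits inside the Statherian (1800–1600) and 1309 Ma inside the Ectasian (1400–1200); neither of those is wholly between the two dates.
The listed periods lying completely between them are Calymmian — 1 in all.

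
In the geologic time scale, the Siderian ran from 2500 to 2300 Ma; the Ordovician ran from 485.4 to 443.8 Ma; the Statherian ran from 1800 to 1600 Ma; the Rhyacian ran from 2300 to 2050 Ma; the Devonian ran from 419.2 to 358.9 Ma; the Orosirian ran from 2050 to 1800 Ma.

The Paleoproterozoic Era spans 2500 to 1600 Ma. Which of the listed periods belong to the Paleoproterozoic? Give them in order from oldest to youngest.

Siderian, Rhyacian, Orosirian, Statherian

Periods with both bounds inside 2500–1600 Ma: Siderian (2500–2300), Rhyacian (2300–2050), Orosirian (2050–1800), Statherian (1800–1600).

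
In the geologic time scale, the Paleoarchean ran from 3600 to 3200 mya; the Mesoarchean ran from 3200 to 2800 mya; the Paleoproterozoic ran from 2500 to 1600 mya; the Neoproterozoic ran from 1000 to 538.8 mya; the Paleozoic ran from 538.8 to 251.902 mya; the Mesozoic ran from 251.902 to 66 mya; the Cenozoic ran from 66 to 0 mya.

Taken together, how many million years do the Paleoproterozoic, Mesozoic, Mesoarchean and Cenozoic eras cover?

1551.902 million years

Duration is start − end for each: (2500 − 1600) + (251.902 − 66) + (3200 − 2800) + (66 − 0).
That is 900 + 185.902 + 400 + 66, which totals 1551.902 million years.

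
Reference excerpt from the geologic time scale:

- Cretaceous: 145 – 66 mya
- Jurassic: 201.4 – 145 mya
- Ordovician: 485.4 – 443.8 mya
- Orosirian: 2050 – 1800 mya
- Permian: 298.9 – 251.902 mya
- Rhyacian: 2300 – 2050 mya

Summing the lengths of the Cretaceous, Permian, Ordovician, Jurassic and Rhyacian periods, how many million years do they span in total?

Each duration: Cretaceous = 79; Permian = 46.998; Ordovician = 41.6; Jurassic = 56.4; Rhyacian = 250.
Sum: 79 + 46.998 + 41.6 + 56.4 + 250 = 473.998 Myr.

473.998 million years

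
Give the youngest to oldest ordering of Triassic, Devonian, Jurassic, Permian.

Group by era (each group listed oldest first) — Paleozoic: Devonian, Permian; Mesozoic: Triassic, Jurassic. The eras run Paleozoic → Mesozoic → Cenozoic. Concatenating the groups in that era order and then reversing gives youngest to oldest.

Jurassic, Triassic, Permian, Devonian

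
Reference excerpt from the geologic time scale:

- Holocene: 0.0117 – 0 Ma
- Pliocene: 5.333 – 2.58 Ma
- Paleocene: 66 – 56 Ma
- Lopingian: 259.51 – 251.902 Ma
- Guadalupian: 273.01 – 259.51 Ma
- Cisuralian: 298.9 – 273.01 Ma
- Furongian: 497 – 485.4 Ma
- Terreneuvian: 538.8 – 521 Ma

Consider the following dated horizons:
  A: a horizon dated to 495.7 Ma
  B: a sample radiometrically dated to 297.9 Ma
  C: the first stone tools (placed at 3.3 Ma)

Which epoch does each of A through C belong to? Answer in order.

A — Furongian; B — Cisuralian; C — Pliocene

Match each age against the start–end ranges in the excerpt: A = 495.7 Ma → Furongian (497–485.4); B = 297.9 Ma → Cisuralian (298.9–273.01); C = 3.3 Ma → Pliocene (5.333–2.58).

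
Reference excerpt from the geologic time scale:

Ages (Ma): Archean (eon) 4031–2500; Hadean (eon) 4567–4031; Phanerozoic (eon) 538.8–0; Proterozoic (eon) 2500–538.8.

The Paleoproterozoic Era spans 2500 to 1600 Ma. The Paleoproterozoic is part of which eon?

The Paleoproterozoic (2500–1600 Ma) lies entirely within 2500–538.8 Ma, the Proterozoic Eon.

Proterozoic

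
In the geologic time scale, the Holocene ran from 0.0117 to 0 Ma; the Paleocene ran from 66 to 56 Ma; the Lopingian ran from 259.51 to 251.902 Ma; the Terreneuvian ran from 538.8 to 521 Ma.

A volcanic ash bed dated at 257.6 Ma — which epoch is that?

257.6 Ma lies between 259.51 and 251.902 Ma, so it falls in the Lopingian.

Lopingian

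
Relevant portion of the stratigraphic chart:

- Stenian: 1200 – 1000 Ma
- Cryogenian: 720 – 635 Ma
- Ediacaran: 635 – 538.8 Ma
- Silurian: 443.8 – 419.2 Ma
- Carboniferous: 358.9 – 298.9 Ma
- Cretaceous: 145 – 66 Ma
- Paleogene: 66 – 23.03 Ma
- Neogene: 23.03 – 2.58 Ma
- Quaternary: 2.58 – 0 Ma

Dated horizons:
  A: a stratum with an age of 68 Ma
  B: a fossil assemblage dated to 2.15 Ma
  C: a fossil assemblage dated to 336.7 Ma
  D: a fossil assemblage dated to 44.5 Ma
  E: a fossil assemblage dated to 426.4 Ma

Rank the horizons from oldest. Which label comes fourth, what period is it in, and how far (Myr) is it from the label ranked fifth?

D, in the Paleogene; 42.35 million years to B

Larger Ma means older, so oldest first: E 426.4 > C 336.7 > A 68 > D 44.5 > B 2.15.
Counting 4 along gives D (44.5 Ma); the excerpt puts that inside the Paleogene, 66–23.03 Ma.
Next in line is B (2.15 Ma), and 44.5 − 2.15 = 42.35 Myr.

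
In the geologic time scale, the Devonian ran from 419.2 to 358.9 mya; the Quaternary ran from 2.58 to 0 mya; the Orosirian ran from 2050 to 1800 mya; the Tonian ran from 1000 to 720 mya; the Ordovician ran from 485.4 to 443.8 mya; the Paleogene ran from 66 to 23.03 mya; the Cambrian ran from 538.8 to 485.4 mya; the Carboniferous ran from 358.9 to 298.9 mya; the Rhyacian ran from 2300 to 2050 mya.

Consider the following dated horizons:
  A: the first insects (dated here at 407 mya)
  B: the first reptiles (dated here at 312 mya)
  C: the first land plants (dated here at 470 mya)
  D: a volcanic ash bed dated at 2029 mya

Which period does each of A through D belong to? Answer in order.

A — Devonian; B — Carboniferous; C — Ordovician; D — Orosirian

A: 407 Ma lies in 419.2–358.9 Ma, so Devonian.
B: 312 Ma lies in 358.9–298.9 Ma, so Carboniferous.
C: 470 Ma lies in 485.4–443.8 Ma, so Ordovician.
D: 2029 Ma lies in 2050–1800 Ma, so Orosirian.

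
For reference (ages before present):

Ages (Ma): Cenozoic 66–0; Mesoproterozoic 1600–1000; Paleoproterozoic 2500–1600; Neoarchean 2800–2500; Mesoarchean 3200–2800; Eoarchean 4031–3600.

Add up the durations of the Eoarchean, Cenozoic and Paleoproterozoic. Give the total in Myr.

Each duration: Eoarchean = 431; Cenozoic = 66; Paleoproterozoic = 900.
Sum: 431 + 66 + 900 = 1397 Myr.

1397 million years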